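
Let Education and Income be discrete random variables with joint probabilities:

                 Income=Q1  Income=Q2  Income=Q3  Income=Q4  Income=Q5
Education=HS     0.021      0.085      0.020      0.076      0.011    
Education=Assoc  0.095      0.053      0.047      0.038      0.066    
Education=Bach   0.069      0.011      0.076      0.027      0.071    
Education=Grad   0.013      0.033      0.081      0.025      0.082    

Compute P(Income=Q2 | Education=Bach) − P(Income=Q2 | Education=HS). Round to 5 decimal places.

P(Education=Bach) = 0.069 + 0.011 + 0.076 + 0.027 + 0.071 = 0.254; P(Income=Q2 | Education=Bach) = 0.011/0.254 = 0.043307.
P(Education=HS) = 0.021 + 0.085 + 0.020 + 0.076 + 0.011 = 0.213; P(Income=Q2 | Education=HS) = 0.085/0.213 = 0.399061.
Difference = -0.35575.

-0.35575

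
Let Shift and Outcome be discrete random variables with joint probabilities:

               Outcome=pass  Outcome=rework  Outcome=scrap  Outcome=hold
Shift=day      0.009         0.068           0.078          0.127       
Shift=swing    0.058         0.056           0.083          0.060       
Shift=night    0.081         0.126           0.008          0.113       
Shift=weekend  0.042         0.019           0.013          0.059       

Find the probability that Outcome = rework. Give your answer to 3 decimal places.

0.269

P(Outcome=rework) = 0.068 + 0.056 + 0.126 + 0.019 = 0.269.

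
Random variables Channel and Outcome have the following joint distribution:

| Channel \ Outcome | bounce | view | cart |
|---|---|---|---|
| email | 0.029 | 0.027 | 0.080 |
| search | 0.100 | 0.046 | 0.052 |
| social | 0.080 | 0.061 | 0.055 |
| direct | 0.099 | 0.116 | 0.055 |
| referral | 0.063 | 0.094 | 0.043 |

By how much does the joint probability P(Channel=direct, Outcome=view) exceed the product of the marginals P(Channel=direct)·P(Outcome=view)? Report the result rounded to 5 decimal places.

P(Channel=direct) = 0.099 + 0.116 + 0.055 = 0.270.
P(Outcome=view) = 0.027 + 0.046 + 0.061 + 0.116 + 0.094 = 0.344.
P(Channel=direct, Outcome=view) − P(Channel=direct)P(Outcome=view) = 0.116 − 0.270×0.344 = 0.02312.

0.02312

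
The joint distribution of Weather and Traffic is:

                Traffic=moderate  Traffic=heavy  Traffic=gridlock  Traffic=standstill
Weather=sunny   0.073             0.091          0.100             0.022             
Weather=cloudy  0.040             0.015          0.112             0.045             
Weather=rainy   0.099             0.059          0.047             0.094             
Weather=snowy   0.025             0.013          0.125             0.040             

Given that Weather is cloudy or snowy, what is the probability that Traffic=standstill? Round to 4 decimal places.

P(Weather=cloudy) = 0.040 + 0.015 + 0.112 + 0.045 = 0.212.
P(Weather=snowy) = 0.025 + 0.013 + 0.125 + 0.040 = 0.203.
P(Weather ∈ {cloudy, snowy}) = 0.212 + 0.203 = 0.415; P(Traffic=standstill, Weather ∈ {cloudy, snowy}) = 0.045 + 0.040 = 0.085.
P(Traffic=standstill | Weather ∈ {cloudy, snowy}) = 0.085/0.415 = 0.2048.

0.2048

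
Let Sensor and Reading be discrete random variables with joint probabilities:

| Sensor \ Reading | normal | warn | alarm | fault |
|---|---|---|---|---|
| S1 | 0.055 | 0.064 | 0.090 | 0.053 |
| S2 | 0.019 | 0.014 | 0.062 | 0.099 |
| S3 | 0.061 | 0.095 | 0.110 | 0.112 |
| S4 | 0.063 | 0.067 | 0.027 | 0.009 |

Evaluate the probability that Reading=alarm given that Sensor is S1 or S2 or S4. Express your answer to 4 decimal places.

P(Sensor=S1) = 0.055 + 0.064 + 0.090 + 0.053 = 0.262.
P(Sensor=S2) = 0.019 + 0.014 + 0.062 + 0.099 = 0.194.
P(Sensor=S4) = 0.063 + 0.067 + 0.027 + 0.009 = 0.166.
P(Sensor ∈ {S1, S2, S4}) = 0.262 + 0.194 + 0.166 = 0.622; P(Reading=alarm, Sensor ∈ {S1, S2, S4}) = 0.090 + 0.062 + 0.027 = 0.179.
P(Reading=alarm | Sensor ∈ {S1, S2, S4}) = 0.179/0.622 = 0.2878.

0.2878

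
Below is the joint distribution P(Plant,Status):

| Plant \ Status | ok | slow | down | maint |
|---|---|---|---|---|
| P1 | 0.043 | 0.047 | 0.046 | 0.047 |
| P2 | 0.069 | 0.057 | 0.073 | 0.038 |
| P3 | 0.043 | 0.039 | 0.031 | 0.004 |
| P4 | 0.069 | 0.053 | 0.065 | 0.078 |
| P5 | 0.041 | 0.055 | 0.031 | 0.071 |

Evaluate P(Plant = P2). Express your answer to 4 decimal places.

P(Plant=P2) = 0.069 + 0.057 + 0.073 + 0.038 = 0.237.

0.2370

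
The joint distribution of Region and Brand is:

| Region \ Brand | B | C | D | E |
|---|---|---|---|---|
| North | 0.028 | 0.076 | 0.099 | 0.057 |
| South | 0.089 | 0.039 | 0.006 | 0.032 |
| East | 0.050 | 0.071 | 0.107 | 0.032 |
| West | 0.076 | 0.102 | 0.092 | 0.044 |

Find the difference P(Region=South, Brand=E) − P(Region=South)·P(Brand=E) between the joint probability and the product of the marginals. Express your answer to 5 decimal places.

0.00461

P(Region=South) = 0.089 + 0.039 + 0.006 + 0.032 = 0.166.
P(Brand=E) = 0.057 + 0.032 + 0.032 + 0.044 = 0.165.
P(Region=South, Brand=E) − P(Region=South)P(Brand=E) = 0.032 − 0.166×0.165 = 0.00461.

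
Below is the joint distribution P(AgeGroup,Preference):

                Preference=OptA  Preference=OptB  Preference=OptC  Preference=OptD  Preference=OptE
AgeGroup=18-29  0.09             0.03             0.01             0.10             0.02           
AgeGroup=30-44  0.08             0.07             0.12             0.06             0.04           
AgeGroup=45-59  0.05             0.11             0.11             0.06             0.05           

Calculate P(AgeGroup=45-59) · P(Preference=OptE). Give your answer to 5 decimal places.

P(AgeGroup=45-59) = 0.05 + 0.11 + 0.11 + 0.06 + 0.05 = 0.38.
P(Preference=OptE) = 0.02 + 0.04 + 0.05 = 0.11.
Product: 0.38 × 0.11 = 0.04180.

0.04180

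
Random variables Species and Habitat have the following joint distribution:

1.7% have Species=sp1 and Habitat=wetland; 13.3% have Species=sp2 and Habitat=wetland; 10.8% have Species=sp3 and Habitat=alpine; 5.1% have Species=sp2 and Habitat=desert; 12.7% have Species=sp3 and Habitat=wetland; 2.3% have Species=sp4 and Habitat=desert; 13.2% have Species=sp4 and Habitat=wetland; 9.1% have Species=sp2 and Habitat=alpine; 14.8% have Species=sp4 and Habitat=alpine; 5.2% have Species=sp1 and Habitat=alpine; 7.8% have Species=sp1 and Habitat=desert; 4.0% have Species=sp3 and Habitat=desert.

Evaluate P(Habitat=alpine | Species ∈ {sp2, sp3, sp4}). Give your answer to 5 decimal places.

0.40680

P(Species=sp2) = 0.133 + 0.051 + 0.091 = 0.275.
P(Species=sp3) = 0.127 + 0.040 + 0.108 = 0.275.
P(Species=sp4) = 0.132 + 0.023 + 0.148 = 0.303.
P(Species ∈ {sp2, sp3, sp4}) = 0.275 + 0.275 + 0.303 = 0.853; P(Habitat=alpine, Species ∈ {sp2, sp3, sp4}) = 0.091 + 0.108 + 0.148 = 0.347.
P(Habitat=alpine | Species ∈ {sp2, sp3, sp4}) = 0.347/0.853 = 0.40680.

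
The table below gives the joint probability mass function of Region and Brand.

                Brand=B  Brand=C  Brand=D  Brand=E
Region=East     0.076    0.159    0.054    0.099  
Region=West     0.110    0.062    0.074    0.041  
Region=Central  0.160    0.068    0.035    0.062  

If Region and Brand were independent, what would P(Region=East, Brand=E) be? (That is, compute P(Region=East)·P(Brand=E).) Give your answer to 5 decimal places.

0.07838

P(Region=East) = 0.076 + 0.159 + 0.054 + 0.099 = 0.388.
P(Brand=E) = 0.099 + 0.041 + 0.062 = 0.202.
Product: 0.388 × 0.202 = 0.07838.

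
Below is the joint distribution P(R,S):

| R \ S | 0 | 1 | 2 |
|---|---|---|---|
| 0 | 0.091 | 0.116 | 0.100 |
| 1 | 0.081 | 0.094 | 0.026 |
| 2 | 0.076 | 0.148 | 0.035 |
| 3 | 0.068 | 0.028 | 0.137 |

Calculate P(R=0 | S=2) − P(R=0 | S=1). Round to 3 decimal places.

P(S=2) = 0.100 + 0.026 + 0.035 + 0.137 = 0.298; P(R=0 | S=2) = 0.100/0.298 = 0.3356.
P(S=1) = 0.116 + 0.094 + 0.148 + 0.028 = 0.386; P(R=0 | S=1) = 0.116/0.386 = 0.3005.
Difference = 0.035.

0.035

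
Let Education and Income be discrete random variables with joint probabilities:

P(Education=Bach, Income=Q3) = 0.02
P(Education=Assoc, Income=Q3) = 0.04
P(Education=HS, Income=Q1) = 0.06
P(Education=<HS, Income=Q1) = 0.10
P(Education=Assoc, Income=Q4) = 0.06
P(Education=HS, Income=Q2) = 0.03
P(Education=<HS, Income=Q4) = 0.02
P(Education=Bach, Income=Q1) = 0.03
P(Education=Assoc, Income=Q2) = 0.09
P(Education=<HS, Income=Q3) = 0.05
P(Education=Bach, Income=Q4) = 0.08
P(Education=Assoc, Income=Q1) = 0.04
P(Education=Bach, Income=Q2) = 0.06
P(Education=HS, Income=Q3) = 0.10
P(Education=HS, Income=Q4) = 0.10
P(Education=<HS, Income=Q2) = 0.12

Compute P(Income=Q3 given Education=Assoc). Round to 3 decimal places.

0.174

P(Education=Assoc) = 0.04 + 0.09 + 0.04 + 0.06 = 0.23.
P(Income=Q3 | Education=Assoc) = 0.04/0.23 = 0.174.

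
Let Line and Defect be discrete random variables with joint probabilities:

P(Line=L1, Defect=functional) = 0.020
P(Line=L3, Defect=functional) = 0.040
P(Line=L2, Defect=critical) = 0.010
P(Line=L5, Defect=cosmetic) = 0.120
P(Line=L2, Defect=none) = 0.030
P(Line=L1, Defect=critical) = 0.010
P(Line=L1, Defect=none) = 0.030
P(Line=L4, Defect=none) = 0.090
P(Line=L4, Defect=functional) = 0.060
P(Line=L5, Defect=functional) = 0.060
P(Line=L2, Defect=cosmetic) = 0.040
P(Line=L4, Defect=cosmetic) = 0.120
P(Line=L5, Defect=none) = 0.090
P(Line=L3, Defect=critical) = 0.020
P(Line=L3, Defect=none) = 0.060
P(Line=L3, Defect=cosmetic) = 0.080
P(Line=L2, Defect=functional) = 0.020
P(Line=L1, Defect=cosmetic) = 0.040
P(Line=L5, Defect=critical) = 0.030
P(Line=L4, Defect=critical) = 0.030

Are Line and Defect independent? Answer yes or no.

Every cell satisfies P(Line,Defect) = P(Line)·P(Defect). For instance P(Line=L5) = 0.300, P(Defect=cosmetic) = 0.400, and 0.300×0.400 = 0.120 matches the joint entry. So Line and Defect are independent.

yes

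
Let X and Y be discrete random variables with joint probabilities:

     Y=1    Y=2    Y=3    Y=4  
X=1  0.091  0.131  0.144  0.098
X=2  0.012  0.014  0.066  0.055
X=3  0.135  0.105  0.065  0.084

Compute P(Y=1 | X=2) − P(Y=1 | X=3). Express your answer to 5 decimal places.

-0.26541

P(X=2) = 0.012 + 0.014 + 0.066 + 0.055 = 0.147; P(Y=1 | X=2) = 0.012/0.147 = 0.081633.
P(X=3) = 0.135 + 0.105 + 0.065 + 0.084 = 0.389; P(Y=1 | X=3) = 0.135/0.389 = 0.347044.
Difference = -0.26541.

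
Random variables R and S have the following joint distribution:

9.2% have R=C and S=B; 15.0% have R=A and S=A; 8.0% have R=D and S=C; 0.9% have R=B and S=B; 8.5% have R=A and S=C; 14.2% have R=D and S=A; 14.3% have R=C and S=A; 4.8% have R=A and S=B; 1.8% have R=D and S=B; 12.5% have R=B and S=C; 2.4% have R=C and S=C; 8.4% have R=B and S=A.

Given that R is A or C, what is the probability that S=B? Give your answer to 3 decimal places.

0.258

P(R=A) = 0.150 + 0.048 + 0.085 = 0.283.
P(R=C) = 0.143 + 0.092 + 0.024 = 0.259.
P(R ∈ {A, C}) = 0.283 + 0.259 = 0.542; P(S=B, R ∈ {A, C}) = 0.048 + 0.092 = 0.140.
P(S=B | R ∈ {A, C}) = 0.140/0.542 = 0.258.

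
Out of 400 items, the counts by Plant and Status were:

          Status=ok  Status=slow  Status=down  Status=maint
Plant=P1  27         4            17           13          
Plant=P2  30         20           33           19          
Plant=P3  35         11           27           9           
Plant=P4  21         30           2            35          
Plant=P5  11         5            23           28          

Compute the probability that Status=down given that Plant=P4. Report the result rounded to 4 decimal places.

0.0227

Total with Plant=P4: 21 + 30 + 2 + 35 = 88.
P(Status=down | Plant=P4) = 2/88 = 0.0227.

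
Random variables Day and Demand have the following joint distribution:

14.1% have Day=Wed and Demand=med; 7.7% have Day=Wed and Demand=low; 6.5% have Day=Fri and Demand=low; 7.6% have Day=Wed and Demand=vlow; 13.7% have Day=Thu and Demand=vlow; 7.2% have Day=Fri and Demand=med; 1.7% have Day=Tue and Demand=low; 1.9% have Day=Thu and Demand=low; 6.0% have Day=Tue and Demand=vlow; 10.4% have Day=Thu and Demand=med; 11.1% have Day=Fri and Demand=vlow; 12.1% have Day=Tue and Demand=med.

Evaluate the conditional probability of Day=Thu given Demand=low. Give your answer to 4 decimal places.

0.1067

P(Demand=low) = 0.017 + 0.077 + 0.019 + 0.065 = 0.178.
P(Day=Thu | Demand=low) = 0.019/0.178 = 0.1067.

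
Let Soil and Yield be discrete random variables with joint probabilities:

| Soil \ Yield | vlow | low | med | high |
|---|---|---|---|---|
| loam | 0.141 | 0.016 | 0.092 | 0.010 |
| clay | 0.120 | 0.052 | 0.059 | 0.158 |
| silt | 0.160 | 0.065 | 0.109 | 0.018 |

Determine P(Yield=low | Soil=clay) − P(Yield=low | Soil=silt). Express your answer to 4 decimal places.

P(Soil=clay) = 0.120 + 0.052 + 0.059 + 0.158 = 0.389; P(Yield=low | Soil=clay) = 0.052/0.389 = 0.13368.
P(Soil=silt) = 0.160 + 0.065 + 0.109 + 0.018 = 0.352; P(Yield=low | Soil=silt) = 0.065/0.352 = 0.18466.
Difference = -0.0510.

-0.0510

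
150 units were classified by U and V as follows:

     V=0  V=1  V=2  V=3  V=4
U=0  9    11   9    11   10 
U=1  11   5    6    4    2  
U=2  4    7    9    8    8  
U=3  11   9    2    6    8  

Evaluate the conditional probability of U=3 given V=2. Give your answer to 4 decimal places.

0.0769

Total with V=2: 9 + 6 + 9 + 2 = 26.
P(U=3 | V=2) = 2/26 = 0.0769.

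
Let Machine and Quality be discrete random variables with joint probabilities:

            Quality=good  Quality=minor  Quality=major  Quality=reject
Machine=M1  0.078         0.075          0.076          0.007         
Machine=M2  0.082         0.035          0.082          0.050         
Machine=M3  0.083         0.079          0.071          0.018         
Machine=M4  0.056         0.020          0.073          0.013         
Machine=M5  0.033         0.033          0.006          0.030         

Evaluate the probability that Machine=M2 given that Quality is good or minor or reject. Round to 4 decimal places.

P(Quality=good) = 0.078 + 0.082 + 0.083 + 0.056 + 0.033 = 0.332.
P(Quality=minor) = 0.075 + 0.035 + 0.079 + 0.020 + 0.033 = 0.242.
P(Quality=reject) = 0.007 + 0.050 + 0.018 + 0.013 + 0.030 = 0.118.
P(Quality ∈ {good, minor, reject}) = 0.332 + 0.242 + 0.118 = 0.692; P(Machine=M2, Quality ∈ {good, minor, reject}) = 0.082 + 0.035 + 0.050 = 0.167.
P(Machine=M2 | Quality ∈ {good, minor, reject}) = 0.167/0.692 = 0.2413.

0.2413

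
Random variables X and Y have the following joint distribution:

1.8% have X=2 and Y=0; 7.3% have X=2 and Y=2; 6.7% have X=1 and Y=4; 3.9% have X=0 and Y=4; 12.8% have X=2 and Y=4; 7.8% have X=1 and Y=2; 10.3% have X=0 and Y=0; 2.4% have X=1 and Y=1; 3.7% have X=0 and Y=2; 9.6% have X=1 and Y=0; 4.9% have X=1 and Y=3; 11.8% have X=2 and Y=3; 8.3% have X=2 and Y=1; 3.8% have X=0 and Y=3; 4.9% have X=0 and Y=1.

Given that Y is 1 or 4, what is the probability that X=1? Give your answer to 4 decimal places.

0.2333

P(Y=1) = 0.049 + 0.024 + 0.083 = 0.156.
P(Y=4) = 0.039 + 0.067 + 0.128 = 0.234.
P(Y ∈ {1, 4}) = 0.156 + 0.234 = 0.390; P(X=1, Y ∈ {1, 4}) = 0.024 + 0.067 = 0.091.
P(X=1 | Y ∈ {1, 4}) = 0.091/0.390 = 0.2333.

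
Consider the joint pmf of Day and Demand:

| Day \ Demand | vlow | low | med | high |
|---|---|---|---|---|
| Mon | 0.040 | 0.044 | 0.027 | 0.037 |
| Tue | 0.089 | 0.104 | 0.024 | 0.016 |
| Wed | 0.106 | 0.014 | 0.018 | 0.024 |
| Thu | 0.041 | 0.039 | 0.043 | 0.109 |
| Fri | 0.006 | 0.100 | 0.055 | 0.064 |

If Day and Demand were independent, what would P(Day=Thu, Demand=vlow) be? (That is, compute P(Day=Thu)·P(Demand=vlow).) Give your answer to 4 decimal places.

P(Day=Thu) = 0.041 + 0.039 + 0.043 + 0.109 = 0.232.
P(Demand=vlow) = 0.040 + 0.089 + 0.106 + 0.041 + 0.006 = 0.282.
Product: 0.232 × 0.282 = 0.0654.

0.0654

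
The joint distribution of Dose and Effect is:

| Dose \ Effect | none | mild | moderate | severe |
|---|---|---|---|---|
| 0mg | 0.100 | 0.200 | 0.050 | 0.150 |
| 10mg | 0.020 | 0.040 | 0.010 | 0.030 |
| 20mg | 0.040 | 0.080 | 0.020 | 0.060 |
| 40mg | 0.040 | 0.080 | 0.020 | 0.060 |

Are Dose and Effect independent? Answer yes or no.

Every cell satisfies P(Dose,Effect) = P(Dose)·P(Effect). For instance P(Dose=40mg) = 0.200, P(Effect=mild) = 0.400, and 0.200×0.400 = 0.080 matches the joint entry. So Dose and Effect are independent.

yes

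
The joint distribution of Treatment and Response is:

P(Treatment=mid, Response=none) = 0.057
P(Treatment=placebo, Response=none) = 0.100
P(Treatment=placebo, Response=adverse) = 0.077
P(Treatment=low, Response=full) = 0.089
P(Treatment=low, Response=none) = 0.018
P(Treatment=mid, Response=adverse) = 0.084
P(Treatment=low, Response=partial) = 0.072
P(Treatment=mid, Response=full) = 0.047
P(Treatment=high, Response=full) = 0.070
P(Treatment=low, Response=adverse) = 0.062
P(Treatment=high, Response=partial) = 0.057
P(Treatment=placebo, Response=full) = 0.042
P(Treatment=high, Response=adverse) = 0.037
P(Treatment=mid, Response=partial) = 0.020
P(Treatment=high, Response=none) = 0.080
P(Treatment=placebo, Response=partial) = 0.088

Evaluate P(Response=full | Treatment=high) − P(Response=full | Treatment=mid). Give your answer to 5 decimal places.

0.06092

P(Treatment=high) = 0.080 + 0.057 + 0.070 + 0.037 = 0.244; P(Response=full | Treatment=high) = 0.070/0.244 = 0.286885.
P(Treatment=mid) = 0.057 + 0.020 + 0.047 + 0.084 = 0.208; P(Response=full | Treatment=mid) = 0.047/0.208 = 0.225962.
Difference = 0.06092.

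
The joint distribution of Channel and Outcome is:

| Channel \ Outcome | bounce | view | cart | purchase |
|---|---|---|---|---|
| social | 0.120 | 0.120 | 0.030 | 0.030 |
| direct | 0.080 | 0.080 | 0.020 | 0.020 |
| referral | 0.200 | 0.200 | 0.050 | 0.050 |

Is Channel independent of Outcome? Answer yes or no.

Every cell satisfies P(Channel,Outcome) = P(Channel)·P(Outcome). For instance P(Channel=referral) = 0.500, P(Outcome=bounce) = 0.400, and 0.500×0.400 = 0.200 matches the joint entry. So Channel and Outcome are independent.

yes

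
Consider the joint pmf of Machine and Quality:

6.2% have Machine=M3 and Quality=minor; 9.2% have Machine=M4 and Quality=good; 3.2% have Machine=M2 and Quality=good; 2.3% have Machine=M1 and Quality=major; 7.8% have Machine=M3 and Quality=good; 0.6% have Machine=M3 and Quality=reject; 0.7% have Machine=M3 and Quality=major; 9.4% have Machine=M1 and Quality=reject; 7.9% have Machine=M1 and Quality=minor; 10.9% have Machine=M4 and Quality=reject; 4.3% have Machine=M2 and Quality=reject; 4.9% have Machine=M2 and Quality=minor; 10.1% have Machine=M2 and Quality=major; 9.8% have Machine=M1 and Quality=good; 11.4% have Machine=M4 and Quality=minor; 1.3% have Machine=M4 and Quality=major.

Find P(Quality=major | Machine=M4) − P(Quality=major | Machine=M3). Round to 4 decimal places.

P(Machine=M4) = 0.092 + 0.114 + 0.013 + 0.109 = 0.328; P(Quality=major | Machine=M4) = 0.013/0.328 = 0.03963.
P(Machine=M3) = 0.078 + 0.062 + 0.007 + 0.006 = 0.153; P(Quality=major | Machine=M3) = 0.007/0.153 = 0.04575.
Difference = -0.0061.

-0.0061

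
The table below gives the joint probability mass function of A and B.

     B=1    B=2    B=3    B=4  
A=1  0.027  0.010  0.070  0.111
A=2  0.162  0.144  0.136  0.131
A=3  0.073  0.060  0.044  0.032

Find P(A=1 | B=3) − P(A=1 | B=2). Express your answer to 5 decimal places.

0.23327

P(B=3) = 0.070 + 0.136 + 0.044 = 0.250; P(A=1 | B=3) = 0.070/0.250 = 0.280000.
P(B=2) = 0.010 + 0.144 + 0.060 = 0.214; P(A=1 | B=2) = 0.010/0.214 = 0.046729.
Difference = 0.23327.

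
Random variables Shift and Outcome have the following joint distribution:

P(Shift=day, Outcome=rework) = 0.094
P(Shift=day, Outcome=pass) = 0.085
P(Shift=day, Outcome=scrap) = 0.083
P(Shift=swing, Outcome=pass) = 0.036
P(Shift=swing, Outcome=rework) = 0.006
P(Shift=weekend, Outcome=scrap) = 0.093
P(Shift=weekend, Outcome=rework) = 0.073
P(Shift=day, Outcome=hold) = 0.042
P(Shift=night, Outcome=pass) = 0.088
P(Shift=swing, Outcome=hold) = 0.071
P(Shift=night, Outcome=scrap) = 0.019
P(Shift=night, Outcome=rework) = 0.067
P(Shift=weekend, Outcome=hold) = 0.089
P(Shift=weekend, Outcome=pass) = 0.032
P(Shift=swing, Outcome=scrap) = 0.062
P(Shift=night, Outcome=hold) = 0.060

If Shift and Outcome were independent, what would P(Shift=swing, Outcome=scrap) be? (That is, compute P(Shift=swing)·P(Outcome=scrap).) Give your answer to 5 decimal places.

0.04498

P(Shift=swing) = 0.036 + 0.006 + 0.062 + 0.071 = 0.175.
P(Outcome=scrap) = 0.083 + 0.062 + 0.019 + 0.093 = 0.257.
Product: 0.175 × 0.257 = 0.04498.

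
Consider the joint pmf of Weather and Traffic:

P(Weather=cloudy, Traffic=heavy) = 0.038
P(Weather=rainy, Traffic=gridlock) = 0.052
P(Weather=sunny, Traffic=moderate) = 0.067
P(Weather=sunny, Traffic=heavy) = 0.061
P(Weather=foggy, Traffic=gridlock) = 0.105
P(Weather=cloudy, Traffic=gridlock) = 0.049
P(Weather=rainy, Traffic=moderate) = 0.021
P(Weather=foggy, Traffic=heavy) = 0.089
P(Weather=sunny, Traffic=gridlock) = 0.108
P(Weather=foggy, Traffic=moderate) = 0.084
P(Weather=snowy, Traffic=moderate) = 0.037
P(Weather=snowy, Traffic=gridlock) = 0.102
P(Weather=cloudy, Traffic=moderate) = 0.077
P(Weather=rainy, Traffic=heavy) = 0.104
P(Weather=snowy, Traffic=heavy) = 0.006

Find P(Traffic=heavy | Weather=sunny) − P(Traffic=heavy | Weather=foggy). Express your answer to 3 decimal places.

P(Weather=sunny) = 0.067 + 0.061 + 0.108 = 0.236; P(Traffic=heavy | Weather=sunny) = 0.061/0.236 = 0.2585.
P(Weather=foggy) = 0.084 + 0.089 + 0.105 = 0.278; P(Traffic=heavy | Weather=foggy) = 0.089/0.278 = 0.3201.
Difference = -0.062.

-0.062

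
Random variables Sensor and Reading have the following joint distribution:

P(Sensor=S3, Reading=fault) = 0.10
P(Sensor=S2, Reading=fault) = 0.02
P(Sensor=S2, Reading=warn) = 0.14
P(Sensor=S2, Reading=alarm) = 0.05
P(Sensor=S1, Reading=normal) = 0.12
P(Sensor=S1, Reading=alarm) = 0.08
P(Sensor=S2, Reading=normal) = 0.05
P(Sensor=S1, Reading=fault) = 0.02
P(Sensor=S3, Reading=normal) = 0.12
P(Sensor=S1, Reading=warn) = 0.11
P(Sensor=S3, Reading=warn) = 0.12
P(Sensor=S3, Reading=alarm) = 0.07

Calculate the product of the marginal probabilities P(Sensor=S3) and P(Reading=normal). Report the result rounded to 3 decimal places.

0.119

P(Sensor=S3) = 0.12 + 0.12 + 0.07 + 0.10 = 0.41.
P(Reading=normal) = 0.12 + 0.05 + 0.12 = 0.29.
Product: 0.41 × 0.29 = 0.119.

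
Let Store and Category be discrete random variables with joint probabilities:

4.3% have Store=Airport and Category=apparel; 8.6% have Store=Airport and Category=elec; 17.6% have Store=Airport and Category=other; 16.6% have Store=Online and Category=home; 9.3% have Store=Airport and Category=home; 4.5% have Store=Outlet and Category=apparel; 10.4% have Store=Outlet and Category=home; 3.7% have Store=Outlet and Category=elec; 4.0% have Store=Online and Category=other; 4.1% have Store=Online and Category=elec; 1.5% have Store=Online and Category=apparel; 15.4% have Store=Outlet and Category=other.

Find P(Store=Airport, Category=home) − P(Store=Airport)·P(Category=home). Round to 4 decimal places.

-0.0515

P(Store=Airport) = 0.043 + 0.086 + 0.093 + 0.176 = 0.398.
P(Category=home) = 0.093 + 0.104 + 0.166 = 0.363.
P(Store=Airport, Category=home) − P(Store=Airport)P(Category=home) = 0.093 − 0.398×0.363 = -0.0515.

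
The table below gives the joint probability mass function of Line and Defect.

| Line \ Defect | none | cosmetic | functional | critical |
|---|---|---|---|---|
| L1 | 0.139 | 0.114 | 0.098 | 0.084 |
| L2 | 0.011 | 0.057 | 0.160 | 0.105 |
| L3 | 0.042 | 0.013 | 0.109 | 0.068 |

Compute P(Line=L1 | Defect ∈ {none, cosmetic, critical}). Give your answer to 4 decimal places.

0.5324

P(Defect=none) = 0.139 + 0.011 + 0.042 = 0.192.
P(Defect=cosmetic) = 0.114 + 0.057 + 0.013 = 0.184.
P(Defect=critical) = 0.084 + 0.105 + 0.068 = 0.257.
P(Defect ∈ {none, cosmetic, critical}) = 0.192 + 0.184 + 0.257 = 0.633; P(Line=L1, Defect ∈ {none, cosmetic, critical}) = 0.139 + 0.114 + 0.084 = 0.337.
P(Line=L1 | Defect ∈ {none, cosmetic, critical}) = 0.337/0.633 = 0.5324.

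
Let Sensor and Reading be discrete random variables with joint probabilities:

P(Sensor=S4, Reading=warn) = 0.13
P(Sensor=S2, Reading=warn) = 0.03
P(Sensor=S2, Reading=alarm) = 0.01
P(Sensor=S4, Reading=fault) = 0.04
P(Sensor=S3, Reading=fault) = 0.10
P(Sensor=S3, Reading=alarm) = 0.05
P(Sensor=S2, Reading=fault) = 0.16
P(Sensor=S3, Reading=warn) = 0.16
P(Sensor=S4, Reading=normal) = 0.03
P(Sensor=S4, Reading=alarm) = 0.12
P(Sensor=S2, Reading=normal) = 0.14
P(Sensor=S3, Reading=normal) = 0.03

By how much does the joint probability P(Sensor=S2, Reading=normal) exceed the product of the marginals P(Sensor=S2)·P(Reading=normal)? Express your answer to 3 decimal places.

P(Sensor=S2) = 0.14 + 0.03 + 0.01 + 0.16 = 0.34.
P(Reading=normal) = 0.14 + 0.03 + 0.03 = 0.20.
P(Sensor=S2, Reading=normal) − P(Sensor=S2)P(Reading=normal) = 0.14 − 0.34×0.20 = 0.072.

0.072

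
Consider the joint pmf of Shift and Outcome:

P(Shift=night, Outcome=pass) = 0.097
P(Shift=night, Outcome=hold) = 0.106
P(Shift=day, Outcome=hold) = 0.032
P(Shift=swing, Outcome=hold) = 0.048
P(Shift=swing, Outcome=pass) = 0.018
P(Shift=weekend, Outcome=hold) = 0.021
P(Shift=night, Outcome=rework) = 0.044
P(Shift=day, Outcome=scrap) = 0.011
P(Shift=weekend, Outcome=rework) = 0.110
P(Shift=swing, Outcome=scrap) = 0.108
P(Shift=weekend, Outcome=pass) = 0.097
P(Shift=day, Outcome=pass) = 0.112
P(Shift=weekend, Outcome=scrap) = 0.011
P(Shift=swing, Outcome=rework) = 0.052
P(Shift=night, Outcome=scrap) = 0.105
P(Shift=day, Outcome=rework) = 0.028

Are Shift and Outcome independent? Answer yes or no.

P(Shift=swing) = 0.226 and P(Outcome=pass) = 0.324, so their product is 0.07322, but P(Shift=swing, Outcome=pass) = 0.018. Since these differ, Shift and Outcome are not independent.

no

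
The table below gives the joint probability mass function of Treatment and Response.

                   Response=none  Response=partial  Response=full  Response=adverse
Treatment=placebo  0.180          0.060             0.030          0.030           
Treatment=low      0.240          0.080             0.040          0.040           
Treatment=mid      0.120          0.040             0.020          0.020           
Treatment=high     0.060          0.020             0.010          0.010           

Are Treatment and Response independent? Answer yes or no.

Every cell satisfies P(Treatment,Response) = P(Treatment)·P(Response). For instance P(Treatment=low) = 0.400, P(Response=none) = 0.600, and 0.400×0.600 = 0.240 matches the joint entry. So Treatment and Response are independent.

yes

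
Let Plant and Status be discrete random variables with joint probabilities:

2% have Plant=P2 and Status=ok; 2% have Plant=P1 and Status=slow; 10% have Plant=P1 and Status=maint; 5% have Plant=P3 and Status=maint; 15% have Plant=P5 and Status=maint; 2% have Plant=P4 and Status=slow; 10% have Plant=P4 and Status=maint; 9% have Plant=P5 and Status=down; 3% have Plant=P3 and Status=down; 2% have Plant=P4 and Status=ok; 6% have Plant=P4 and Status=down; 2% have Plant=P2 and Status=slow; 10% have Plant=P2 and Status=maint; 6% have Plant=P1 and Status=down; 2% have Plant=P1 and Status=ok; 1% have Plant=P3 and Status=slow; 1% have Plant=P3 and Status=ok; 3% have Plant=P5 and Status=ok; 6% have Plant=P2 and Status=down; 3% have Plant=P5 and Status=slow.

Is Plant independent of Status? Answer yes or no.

Every cell satisfies P(Plant,Status) = P(Plant)·P(Status). For instance P(Plant=P1) = 0.20, P(Status=down) = 0.30, and 0.20×0.30 = 0.06 matches the joint entry. So Plant and Status are independent.

yes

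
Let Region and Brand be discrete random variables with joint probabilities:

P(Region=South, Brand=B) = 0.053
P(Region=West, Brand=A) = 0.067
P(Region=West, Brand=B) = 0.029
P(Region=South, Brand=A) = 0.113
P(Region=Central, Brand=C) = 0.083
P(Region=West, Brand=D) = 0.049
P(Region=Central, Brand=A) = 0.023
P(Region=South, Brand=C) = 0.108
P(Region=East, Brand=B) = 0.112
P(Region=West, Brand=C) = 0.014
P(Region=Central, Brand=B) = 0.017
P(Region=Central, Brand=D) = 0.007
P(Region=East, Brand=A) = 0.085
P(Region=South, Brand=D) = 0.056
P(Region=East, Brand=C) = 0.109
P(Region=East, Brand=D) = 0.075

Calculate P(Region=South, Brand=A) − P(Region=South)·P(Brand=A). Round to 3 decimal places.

P(Region=South) = 0.113 + 0.053 + 0.108 + 0.056 = 0.330.
P(Brand=A) = 0.113 + 0.085 + 0.067 + 0.023 = 0.288.
P(Region=South, Brand=A) − P(Region=South)P(Brand=A) = 0.113 − 0.330×0.288 = 0.018.

0.018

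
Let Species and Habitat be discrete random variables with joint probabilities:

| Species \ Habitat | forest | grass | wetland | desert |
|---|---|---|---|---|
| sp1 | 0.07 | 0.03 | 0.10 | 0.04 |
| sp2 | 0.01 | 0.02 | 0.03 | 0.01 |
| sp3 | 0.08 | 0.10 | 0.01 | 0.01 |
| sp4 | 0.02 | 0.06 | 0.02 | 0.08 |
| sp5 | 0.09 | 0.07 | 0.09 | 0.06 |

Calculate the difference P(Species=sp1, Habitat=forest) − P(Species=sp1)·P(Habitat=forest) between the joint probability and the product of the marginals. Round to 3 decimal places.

P(Species=sp1) = 0.07 + 0.03 + 0.10 + 0.04 = 0.24.
P(Habitat=forest) = 0.07 + 0.01 + 0.08 + 0.02 + 0.09 = 0.27.
P(Species=sp1, Habitat=forest) − P(Species=sp1)P(Habitat=forest) = 0.07 − 0.24×0.27 = 0.005.

0.005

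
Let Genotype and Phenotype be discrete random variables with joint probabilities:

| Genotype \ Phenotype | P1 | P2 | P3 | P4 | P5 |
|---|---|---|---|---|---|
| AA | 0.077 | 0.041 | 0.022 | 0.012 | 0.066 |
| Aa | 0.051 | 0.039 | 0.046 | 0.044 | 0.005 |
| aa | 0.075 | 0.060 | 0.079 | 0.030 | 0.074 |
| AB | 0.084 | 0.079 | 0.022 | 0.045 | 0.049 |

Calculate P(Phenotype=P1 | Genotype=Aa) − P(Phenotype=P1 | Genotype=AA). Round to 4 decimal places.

P(Genotype=Aa) = 0.051 + 0.039 + 0.046 + 0.044 + 0.005 = 0.185; P(Phenotype=P1 | Genotype=Aa) = 0.051/0.185 = 0.27568.
P(Genotype=AA) = 0.077 + 0.041 + 0.022 + 0.012 + 0.066 = 0.218; P(Phenotype=P1 | Genotype=AA) = 0.077/0.218 = 0.35321.
Difference = -0.0775.

-0.0775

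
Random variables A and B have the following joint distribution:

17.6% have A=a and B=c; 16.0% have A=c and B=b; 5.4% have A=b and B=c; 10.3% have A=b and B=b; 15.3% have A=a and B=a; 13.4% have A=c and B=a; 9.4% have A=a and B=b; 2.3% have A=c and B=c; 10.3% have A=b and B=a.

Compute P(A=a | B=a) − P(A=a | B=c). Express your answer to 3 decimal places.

-0.303

P(B=a) = 0.153 + 0.103 + 0.134 = 0.390; P(A=a | B=a) = 0.153/0.390 = 0.3923.
P(B=c) = 0.176 + 0.054 + 0.023 = 0.253; P(A=a | B=c) = 0.176/0.253 = 0.6957.
Difference = -0.303.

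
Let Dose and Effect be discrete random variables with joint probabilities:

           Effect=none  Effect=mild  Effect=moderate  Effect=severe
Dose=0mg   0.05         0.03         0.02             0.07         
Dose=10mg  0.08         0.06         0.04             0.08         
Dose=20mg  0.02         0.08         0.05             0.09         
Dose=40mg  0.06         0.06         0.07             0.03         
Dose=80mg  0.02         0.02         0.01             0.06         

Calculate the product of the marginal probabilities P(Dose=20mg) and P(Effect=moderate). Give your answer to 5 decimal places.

0.04560

P(Dose=20mg) = 0.02 + 0.08 + 0.05 + 0.09 = 0.24.
P(Effect=moderate) = 0.02 + 0.04 + 0.05 + 0.07 + 0.01 = 0.19.
Product: 0.24 × 0.19 = 0.04560.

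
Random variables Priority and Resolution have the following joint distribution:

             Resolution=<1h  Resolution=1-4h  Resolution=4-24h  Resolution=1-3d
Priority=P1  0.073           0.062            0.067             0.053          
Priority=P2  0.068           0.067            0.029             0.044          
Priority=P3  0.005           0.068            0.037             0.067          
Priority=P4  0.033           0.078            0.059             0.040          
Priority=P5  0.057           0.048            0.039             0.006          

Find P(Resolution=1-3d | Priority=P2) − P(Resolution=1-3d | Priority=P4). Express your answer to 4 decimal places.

P(Priority=P2) = 0.068 + 0.067 + 0.029 + 0.044 = 0.208; P(Resolution=1-3d | Priority=P2) = 0.044/0.208 = 0.21154.
P(Priority=P4) = 0.033 + 0.078 + 0.059 + 0.040 = 0.210; P(Resolution=1-3d | Priority=P4) = 0.040/0.210 = 0.19048.
Difference = 0.0211.

0.0211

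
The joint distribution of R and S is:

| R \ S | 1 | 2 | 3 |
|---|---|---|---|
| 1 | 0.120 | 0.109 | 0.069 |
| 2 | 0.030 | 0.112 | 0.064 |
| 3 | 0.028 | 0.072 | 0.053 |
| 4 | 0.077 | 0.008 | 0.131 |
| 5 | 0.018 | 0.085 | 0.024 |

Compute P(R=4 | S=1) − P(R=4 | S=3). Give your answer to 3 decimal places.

-0.102

P(S=1) = 0.120 + 0.030 + 0.028 + 0.077 + 0.018 = 0.273; P(R=4 | S=1) = 0.077/0.273 = 0.2821.
P(S=3) = 0.069 + 0.064 + 0.053 + 0.131 + 0.024 = 0.341; P(R=4 | S=3) = 0.131/0.341 = 0.3842.
Difference = -0.102.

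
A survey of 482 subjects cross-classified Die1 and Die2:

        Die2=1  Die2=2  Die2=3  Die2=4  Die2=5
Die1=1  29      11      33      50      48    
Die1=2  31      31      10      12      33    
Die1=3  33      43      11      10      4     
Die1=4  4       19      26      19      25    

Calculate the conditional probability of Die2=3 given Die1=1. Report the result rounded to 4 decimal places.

0.1930

Total with Die1=1: 29 + 11 + 33 + 50 + 48 = 171.
P(Die2=3 | Die1=1) = 33/171 = 0.1930.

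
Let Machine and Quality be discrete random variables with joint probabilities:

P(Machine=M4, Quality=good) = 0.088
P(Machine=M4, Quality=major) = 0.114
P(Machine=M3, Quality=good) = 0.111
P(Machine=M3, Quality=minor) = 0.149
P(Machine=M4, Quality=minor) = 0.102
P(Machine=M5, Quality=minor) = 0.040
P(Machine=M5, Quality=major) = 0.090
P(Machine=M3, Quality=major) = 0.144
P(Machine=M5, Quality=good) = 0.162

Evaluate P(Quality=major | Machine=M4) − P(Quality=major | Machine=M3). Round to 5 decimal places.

P(Machine=M4) = 0.088 + 0.102 + 0.114 = 0.304; P(Quality=major | Machine=M4) = 0.114/0.304 = 0.375000.
P(Machine=M3) = 0.111 + 0.149 + 0.144 = 0.404; P(Quality=major | Machine=M3) = 0.144/0.404 = 0.356436.
Difference = 0.01856.

0.01856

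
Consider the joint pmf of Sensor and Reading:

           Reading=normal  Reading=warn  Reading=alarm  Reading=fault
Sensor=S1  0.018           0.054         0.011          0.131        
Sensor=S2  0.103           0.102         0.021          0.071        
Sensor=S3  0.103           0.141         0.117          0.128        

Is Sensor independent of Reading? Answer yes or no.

P(Sensor=S1) = 0.214 and P(Reading=fault) = 0.330, so their product is 0.07062, but P(Sensor=S1, Reading=fault) = 0.131. Since these differ, Sensor and Reading are not independent.

no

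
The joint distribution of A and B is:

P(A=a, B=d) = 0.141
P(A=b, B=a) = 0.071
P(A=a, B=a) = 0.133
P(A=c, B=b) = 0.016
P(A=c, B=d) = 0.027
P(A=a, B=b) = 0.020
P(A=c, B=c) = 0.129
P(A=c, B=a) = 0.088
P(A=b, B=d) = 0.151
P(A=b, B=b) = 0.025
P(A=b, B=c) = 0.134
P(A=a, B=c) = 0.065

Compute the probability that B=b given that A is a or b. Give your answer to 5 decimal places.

P(A=a) = 0.133 + 0.020 + 0.065 + 0.141 = 0.359.
P(A=b) = 0.071 + 0.025 + 0.134 + 0.151 = 0.381.
P(A ∈ {a, b}) = 0.359 + 0.381 = 0.740; P(B=b, A ∈ {a, b}) = 0.020 + 0.025 = 0.045.
P(B=b | A ∈ {a, b}) = 0.045/0.740 = 0.06081.

0.06081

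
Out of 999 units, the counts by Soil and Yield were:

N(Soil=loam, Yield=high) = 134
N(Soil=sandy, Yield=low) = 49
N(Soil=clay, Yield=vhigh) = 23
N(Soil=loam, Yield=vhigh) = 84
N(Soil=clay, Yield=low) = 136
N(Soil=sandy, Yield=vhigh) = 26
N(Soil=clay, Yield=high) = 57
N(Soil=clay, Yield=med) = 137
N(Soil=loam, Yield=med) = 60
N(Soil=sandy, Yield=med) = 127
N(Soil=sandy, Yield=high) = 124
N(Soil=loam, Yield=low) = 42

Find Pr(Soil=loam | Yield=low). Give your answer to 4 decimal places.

Total with Yield=low: 49 + 42 + 136 = 227.
P(Soil=loam | Yield=low) = 42/227 = 0.1850.

0.1850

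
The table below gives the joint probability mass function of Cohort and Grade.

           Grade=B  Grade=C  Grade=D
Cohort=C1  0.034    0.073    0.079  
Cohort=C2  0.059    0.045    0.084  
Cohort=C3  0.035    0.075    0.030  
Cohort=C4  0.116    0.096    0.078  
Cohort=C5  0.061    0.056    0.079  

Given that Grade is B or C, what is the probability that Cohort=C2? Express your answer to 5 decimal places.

P(Grade=B) = 0.034 + 0.059 + 0.035 + 0.116 + 0.061 = 0.305.
P(Grade=C) = 0.073 + 0.045 + 0.075 + 0.096 + 0.056 = 0.345.
P(Grade ∈ {B, C}) = 0.305 + 0.345 = 0.650; P(Cohort=C2, Grade ∈ {B, C}) = 0.059 + 0.045 = 0.104.
P(Cohort=C2 | Grade ∈ {B, C}) = 0.104/0.650 = 0.16000.

0.16000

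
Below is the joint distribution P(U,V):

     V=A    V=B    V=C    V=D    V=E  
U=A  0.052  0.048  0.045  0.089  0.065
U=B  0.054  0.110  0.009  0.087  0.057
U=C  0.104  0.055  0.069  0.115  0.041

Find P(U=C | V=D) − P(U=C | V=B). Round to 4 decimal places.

P(V=D) = 0.089 + 0.087 + 0.115 = 0.291; P(U=C | V=D) = 0.115/0.291 = 0.39519.
P(V=B) = 0.048 + 0.110 + 0.055 = 0.213; P(U=C | V=B) = 0.055/0.213 = 0.25822.
Difference = 0.1370.

0.1370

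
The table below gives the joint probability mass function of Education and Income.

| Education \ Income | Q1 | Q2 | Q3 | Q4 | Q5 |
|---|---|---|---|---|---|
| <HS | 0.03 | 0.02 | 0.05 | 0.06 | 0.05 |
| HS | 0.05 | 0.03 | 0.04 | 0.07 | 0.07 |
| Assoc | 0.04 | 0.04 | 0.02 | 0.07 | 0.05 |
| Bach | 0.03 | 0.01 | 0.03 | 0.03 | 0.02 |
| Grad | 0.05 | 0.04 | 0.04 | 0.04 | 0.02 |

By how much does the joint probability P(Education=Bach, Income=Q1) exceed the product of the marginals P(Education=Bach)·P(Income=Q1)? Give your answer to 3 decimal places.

0.006

P(Education=Bach) = 0.03 + 0.01 + 0.03 + 0.03 + 0.02 = 0.12.
P(Income=Q1) = 0.03 + 0.05 + 0.04 + 0.03 + 0.05 = 0.20.
P(Education=Bach, Income=Q1) − P(Education=Bach)P(Income=Q1) = 0.03 − 0.12×0.20 = 0.006.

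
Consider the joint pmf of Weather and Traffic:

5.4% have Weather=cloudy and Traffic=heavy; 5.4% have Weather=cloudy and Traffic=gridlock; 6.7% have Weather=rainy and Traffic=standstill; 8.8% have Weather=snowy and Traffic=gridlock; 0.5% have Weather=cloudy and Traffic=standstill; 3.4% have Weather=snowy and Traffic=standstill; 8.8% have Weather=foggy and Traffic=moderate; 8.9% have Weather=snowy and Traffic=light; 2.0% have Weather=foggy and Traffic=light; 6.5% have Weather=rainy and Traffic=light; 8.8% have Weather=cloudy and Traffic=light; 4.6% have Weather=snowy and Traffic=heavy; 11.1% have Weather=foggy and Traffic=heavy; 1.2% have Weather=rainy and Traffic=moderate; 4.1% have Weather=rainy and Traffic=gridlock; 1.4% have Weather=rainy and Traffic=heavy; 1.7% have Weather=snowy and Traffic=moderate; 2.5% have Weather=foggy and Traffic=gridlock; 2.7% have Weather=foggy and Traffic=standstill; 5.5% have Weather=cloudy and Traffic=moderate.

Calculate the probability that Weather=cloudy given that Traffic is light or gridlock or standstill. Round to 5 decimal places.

P(Traffic=light) = 0.088 + 0.065 + 0.089 + 0.020 = 0.262.
P(Traffic=gridlock) = 0.054 + 0.041 + 0.088 + 0.025 = 0.208.
P(Traffic=standstill) = 0.005 + 0.067 + 0.034 + 0.027 = 0.133.
P(Traffic ∈ {light, gridlock, standstill}) = 0.262 + 0.208 + 0.133 = 0.603; P(Weather=cloudy, Traffic ∈ {light, gridlock, standstill}) = 0.088 + 0.054 + 0.005 = 0.147.
P(Weather=cloudy | Traffic ∈ {light, gridlock, standstill}) = 0.147/0.603 = 0.24378.

0.24378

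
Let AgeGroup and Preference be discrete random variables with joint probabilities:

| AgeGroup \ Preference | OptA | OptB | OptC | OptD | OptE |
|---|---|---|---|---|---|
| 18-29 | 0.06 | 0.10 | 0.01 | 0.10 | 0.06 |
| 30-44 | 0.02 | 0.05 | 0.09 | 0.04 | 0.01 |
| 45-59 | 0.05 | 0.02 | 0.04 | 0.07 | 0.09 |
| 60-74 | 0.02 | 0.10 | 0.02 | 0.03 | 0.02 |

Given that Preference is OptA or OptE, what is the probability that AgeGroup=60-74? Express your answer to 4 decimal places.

P(Preference=OptA) = 0.06 + 0.02 + 0.05 + 0.02 = 0.15.
P(Preference=OptE) = 0.06 + 0.01 + 0.09 + 0.02 = 0.18.
P(Preference ∈ {OptA, OptE}) = 0.15 + 0.18 = 0.33; P(AgeGroup=60-74, Preference ∈ {OptA, OptE}) = 0.02 + 0.02 = 0.04.
P(AgeGroup=60-74 | Preference ∈ {OptA, OptE}) = 0.04/0.33 = 0.1212.

0.1212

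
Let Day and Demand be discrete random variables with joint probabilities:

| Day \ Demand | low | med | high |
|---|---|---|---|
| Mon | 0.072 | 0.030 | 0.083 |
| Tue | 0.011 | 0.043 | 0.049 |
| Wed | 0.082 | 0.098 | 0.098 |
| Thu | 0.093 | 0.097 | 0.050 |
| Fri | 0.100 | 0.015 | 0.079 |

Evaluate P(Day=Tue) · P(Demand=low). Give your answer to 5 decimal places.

P(Day=Tue) = 0.011 + 0.043 + 0.049 = 0.103.
P(Demand=low) = 0.072 + 0.011 + 0.082 + 0.093 + 0.100 = 0.358.
Product: 0.103 × 0.358 = 0.03687.

0.03687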